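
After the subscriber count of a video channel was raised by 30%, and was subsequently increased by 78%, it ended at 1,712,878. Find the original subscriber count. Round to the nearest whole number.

The overall multiplier applied was 1.3 × 1.78 = 2.314.
So the original subscriber count was 1,712,878 ÷ 2.314 ≈ 740,224.

740,224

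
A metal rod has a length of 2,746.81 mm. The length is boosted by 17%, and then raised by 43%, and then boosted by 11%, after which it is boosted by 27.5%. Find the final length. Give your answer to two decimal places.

Each change multiplies by a factor: 1.17 × 1.43 × 1.11 × 1.275 = 2.367854775.
2,746.81 × 2.367854775 = 6504.04717451775 ≈ 6,504.05.

6,504.05 mm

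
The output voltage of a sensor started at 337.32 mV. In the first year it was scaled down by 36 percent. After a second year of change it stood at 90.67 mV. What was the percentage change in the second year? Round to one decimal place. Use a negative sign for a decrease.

After the first year: 337.32 × 0.64 = 215.8848.
Second-year multiplier: 90.67 ÷ 215.8848 ≈ 0.41999.
That is a change of -58.0%.

-58.0%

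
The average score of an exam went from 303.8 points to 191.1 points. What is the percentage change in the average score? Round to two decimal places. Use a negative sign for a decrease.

-37.10%

Change: 191.1 − 303.8 = -112.7.
Relative to the original: -112.7 ÷ 303.8 ≈ -37.10%.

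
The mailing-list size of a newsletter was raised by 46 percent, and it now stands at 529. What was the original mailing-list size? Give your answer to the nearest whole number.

The overall multiplier applied was 1.46.
So the original mailing-list size was 529 ÷ 1.46 ≈ 362.

362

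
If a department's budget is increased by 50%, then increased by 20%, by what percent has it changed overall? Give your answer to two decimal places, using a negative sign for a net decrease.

80.00%

A 50% increase multiplies by 1.5.
Then a 20% increase: 1.5 × 1.2 = 1.8.
Overall factor 1.8, i.e. 80.00%.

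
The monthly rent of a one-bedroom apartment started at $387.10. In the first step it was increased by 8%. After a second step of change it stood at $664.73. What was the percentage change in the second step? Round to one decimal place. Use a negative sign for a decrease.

After the first step: $387.10 × 1.08 = $418.068.
Second-step multiplier: $664.73 ÷ $418.068 ≈ 1.59.
That is a change of 59.0%.

59.0%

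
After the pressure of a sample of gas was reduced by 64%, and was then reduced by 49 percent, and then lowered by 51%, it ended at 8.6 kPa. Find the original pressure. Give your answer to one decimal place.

95.6 kPa

The overall multiplier applied was 0.36 × 0.51 × 0.49 = 0.089964.
So the original pressure was 8.6 ÷ 0.089964 ≈ 95.6 kPa.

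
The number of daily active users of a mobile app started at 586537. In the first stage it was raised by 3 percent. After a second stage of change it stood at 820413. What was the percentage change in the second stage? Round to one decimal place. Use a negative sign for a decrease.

After the first stage: 586537 × 1.03 = 604133.11.
Second-stage multiplier: 820413 ÷ 604133.11 ≈ 1.358.
That is a change of 35.8%.

35.8%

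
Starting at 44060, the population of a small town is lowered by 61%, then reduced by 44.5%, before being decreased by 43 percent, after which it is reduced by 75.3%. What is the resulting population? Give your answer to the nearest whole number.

Each change multiplies by a factor: 0.39 × 0.555 × 0.57 × 0.247 = 0.0304739955.
44060 × 0.0304739955 = 1342.68424173 ≈ 1343.

1343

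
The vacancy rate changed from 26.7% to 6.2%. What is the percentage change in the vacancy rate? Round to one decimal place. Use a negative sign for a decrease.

-76.8%

The change is 6.2 − 26.7 = -20.5 percentage points.
Relative to the original 26.7%, that is -20.5 ÷ 26.7 ≈ -76.8%.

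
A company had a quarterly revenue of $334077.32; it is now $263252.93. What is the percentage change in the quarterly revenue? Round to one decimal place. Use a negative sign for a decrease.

Change: $263252.93 − $334077.32 = -$70824.39.
Relative to the original: -$70824.39 ÷ $334077.32 ≈ -21.2%.

-21.2%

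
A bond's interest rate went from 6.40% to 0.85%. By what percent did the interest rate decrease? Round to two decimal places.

The change is 0.85 − 6.40 = -5.55 percentage points.
Relative to the original 6.40%, that is -5.55 ÷ 6.40 ≈ -86.72%.
So the interest rate fell by 86.72%.

86.72%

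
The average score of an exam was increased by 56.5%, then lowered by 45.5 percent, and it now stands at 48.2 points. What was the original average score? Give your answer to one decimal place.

The overall multiplier applied was 1.565 × 0.545 = 0.852925.
So the original average score was 48.2 ÷ 0.852925 ≈ 56.5 points.

56.5 points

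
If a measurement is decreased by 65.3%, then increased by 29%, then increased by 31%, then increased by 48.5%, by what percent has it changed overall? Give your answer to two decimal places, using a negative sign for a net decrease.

The combined multiplier is 0.347 × 1.29 × 1.31 × 1.485 = 0.8707970205.
That corresponds to a decrease of 12.92%.

-12.92%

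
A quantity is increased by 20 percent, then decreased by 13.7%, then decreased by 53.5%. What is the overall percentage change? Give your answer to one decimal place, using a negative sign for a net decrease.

-51.8%

The combined multiplier is 1.2 × 0.863 × 0.465 = 0.481554.
That corresponds to a decrease of 51.8%.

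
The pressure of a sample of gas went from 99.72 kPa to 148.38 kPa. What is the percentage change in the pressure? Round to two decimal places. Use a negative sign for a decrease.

Change: 148.38 − 99.72 = 48.66.
Relative to the original: 48.66 ÷ 99.72 ≈ 48.80%.

48.80%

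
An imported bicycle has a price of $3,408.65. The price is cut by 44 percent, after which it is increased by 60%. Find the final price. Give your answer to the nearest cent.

$3,054.15

After the 44% decrease: $3,408.65 × 0.56 = $1908.844.
Apply the 60% increase: $1908.844 × 1.6 = $3054.1504 ≈ $3,054.15.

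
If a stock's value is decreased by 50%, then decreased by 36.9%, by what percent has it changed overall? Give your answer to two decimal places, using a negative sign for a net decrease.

-68.45%

The combined multiplier is 0.5 × 0.631 = 0.3155.
That corresponds to a decrease of 68.45%.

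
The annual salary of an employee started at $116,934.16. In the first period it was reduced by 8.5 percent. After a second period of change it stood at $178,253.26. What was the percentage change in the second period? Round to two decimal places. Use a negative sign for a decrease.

After the first period: $116,934.16 × 0.915 = $106994.7564.
Second-period multiplier: $178,253.26 ÷ $106994.7564 ≈ 1.666.
That is a change of 66.60%.

66.60%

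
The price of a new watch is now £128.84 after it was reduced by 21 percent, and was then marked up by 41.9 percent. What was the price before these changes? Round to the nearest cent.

£114.93

Undoing the 41.9% increase: £128.84 ÷ 1.419 ≈ £90.796335.
Undoing the 21% decrease: £90.796335 ÷ 0.79 ≈ £114.93.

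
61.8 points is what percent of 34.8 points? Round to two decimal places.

177.59%

61.8 points ÷ 34.8 points ≈ 177.59%.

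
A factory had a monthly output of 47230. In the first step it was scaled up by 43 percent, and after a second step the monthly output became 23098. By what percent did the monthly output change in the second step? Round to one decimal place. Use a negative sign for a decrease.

-65.8%

After the first step: 47230 × 1.43 = 67538.9.
Second-step multiplier: 23098 ÷ 67538.9 ≈ 0.342.
That is a change of -65.8%.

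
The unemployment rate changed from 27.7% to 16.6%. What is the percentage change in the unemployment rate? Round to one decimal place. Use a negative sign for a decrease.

-40.1%

The change is 16.6 − 27.7 = -11.1 percentage points.
Relative to the original 27.7%, that is -11.1 ÷ 27.7 ≈ -40.1%.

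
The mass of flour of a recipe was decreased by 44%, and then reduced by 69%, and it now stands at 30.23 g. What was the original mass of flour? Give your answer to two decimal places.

174.14 g

Undoing the 69% decrease: 30.23 ÷ 0.31 ≈ 97.516129.
Undoing the 44% decrease: 97.516129 ÷ 0.56 ≈ 174.14 g.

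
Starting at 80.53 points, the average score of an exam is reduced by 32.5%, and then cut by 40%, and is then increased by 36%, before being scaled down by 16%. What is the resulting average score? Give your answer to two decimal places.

37.26 points

After the 32.5% decrease: 80.53 × 0.675 = 54.35775.
40% decrease: 54.35775 × 0.6 = 32.61465.
36% increase: 32.61465 × 1.36 = 44.355924.
Apply the 16% decrease: 44.355924 × 0.84 = 37.25897616 ≈ 37.26.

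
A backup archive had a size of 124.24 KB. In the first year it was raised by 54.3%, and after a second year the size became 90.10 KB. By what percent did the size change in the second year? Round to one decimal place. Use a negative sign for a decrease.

-53.0%

After the first year: 124.24 × 1.543 = 191.70232.
Second-year multiplier: 90.10 ÷ 191.70232 ≈ 0.47.
That is a change of -53.0%.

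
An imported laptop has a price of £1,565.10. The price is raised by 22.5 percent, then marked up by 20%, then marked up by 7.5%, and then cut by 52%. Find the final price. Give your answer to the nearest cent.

After the 22.5% increase: £1,565.10 × 1.225 = £1917.2475.
20% increase: £1917.2475 × 1.2 = £2300.697.
Apply the 7.5% increase: £2300.697 × 1.075 = £2473.249275.
After the 52% decrease: £2473.249275 × 0.48 = £1187.159652 ≈ £1,187.16.

£1,187.16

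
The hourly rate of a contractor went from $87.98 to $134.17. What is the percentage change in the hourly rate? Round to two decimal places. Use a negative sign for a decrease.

52.50%

Change: $134.17 − $87.98 = $46.19.
Relative to the original: $46.19 ÷ $87.98 ≈ 52.50%.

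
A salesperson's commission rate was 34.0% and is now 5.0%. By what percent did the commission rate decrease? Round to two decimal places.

85.29%

The change is 5.0 − 34.0 = -29.0 percentage points.
Relative to the original 34.0%, that is -29.0 ÷ 34.0 ≈ -85.29%.
So the commission rate fell by 85.29%.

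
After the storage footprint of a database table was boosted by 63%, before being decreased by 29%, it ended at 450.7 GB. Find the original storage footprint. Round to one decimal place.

389.4 GB

The overall multiplier applied was 1.63 × 0.71 = 1.1573.
So the original storage footprint was 450.7 ÷ 1.1573 ≈ 389.4 GB.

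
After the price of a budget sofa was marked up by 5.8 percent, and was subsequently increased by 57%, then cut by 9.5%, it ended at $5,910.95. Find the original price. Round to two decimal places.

$3,932.09

Undoing the 9.5% decrease: $5,910.95 ÷ 0.905 ≈ $6531.436464.
Undoing the 57% increase: $6531.436464 ÷ 1.57 ≈ $4160.150614.
Undoing the 5.8% increase: $4160.150614 ÷ 1.058 ≈ $3,932.09.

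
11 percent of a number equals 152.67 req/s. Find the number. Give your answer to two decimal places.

152.67 req/s ÷ 0.11 ≈ 1,387.91 req/s.

1,387.91 req/s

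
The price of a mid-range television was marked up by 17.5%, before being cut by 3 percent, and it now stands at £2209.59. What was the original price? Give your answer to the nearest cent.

£1938.66

The overall multiplier applied was 1.175 × 0.97 = 1.13975.
So the original price was £2209.59 ÷ 1.13975 ≈ £1938.66.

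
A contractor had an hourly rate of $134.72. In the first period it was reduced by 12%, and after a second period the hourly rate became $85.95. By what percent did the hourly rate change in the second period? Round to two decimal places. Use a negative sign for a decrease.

After the first period: $134.72 × 0.88 = $118.5536.
Second-period multiplier: $85.95 ÷ $118.5536 ≈ 0.724989.
That is a change of -27.50%.

-27.50%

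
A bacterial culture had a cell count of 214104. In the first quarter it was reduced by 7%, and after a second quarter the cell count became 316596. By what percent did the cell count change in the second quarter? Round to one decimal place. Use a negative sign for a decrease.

After the first quarter: 214104 × 0.93 = 199116.72.
Second-quarter multiplier: 316596 ÷ 199116.72 ≈ 1.59.
That is a change of 59.0%.

59.0%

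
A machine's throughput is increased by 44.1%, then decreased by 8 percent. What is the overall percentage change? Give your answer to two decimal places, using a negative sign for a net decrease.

32.57%

The combined multiplier is 1.441 × 0.92 = 1.32572.
That corresponds to an increase of 32.57%.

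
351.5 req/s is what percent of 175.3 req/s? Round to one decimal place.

200.5%

351.5 req/s ÷ 175.3 req/s ≈ 200.5%.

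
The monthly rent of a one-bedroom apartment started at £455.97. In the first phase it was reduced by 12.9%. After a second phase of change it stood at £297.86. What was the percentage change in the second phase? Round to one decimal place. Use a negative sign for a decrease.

After the first phase: £455.97 × 0.871 = £397.14987.
Second-phase multiplier: £297.86 ÷ £397.14987 ≈ 0.74999.
That is a change of -25.0%.

-25.0%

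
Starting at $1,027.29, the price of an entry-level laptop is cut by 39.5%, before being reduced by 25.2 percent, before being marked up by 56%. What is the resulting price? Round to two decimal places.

Each change multiplies by a factor: 0.605 × 0.748 × 1.56 = 0.7059624.
$1,027.29 × 0.7059624 = $725.228113896 ≈ $725.23.

$725.23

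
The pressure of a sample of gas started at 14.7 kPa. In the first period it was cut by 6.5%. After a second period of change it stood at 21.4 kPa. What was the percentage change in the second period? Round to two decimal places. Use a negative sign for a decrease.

55.70%

After the first period: 14.7 × 0.935 = 13.7445.
Second-period multiplier: 21.4 ÷ 13.7445 ≈ 1.556986.
That is a change of 55.70%.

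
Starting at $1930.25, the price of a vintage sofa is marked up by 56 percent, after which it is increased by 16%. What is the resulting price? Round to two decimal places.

$3492.98

Each change multiplies by a factor: 1.56 × 1.16 = 1.8096.
$1930.25 × 1.8096 = $3492.9804 ≈ $3492.98.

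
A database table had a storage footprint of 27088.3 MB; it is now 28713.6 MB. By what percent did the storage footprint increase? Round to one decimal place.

6.0%

Change: 28713.6 − 27088.3 = 1625.3.
Relative to the original: 1625.3 ÷ 27088.3 ≈ 6.0%.
So the storage footprint increased by 6.0%.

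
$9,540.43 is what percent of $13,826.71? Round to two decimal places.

69.00%

$9,540.43 ÷ $13,826.71 ≈ 69.00%.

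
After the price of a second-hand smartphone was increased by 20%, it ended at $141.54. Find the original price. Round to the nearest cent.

The overall multiplier applied was 1.2.
So the original price was $141.54 ÷ 1.2 = $117.95.

$117.95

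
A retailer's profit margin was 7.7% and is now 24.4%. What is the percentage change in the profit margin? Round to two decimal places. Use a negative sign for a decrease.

216.88%

The change is 24.4 − 7.7 = 16.7 percentage points.
Relative to the original 7.7%, that is 16.7 ÷ 7.7 ≈ 216.88%.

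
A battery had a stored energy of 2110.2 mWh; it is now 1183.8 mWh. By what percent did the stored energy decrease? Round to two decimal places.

43.90%

Change: 1183.8 − 2110.2 = -926.4.
Relative to the original: -926.4 ÷ 2110.2 ≈ -43.90%.
So the stored energy decreased by 43.90%.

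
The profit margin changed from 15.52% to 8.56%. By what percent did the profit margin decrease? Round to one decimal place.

The change is 8.56 − 15.52 = -6.96 percentage points.
Relative to the original 15.52%, that is -6.96 ÷ 15.52 ≈ -44.8%.
So the profit margin fell by 44.8%.

44.8%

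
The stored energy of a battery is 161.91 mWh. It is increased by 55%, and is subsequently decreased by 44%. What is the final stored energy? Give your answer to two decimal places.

140.54 mWh

Each change multiplies by a factor: 1.55 × 0.56 = 0.868.
161.91 × 0.868 = 140.53788 ≈ 140.54.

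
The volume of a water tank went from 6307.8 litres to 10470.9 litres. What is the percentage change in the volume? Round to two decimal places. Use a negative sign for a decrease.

66.00%

Change: 10470.9 − 6307.8 = 4163.1.
Relative to the original: 4163.1 ÷ 6307.8 ≈ 66.00%.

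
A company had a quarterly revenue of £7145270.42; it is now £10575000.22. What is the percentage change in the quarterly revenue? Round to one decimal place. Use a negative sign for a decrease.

48.0%

Change: £10575000.22 − £7145270.42 = £3429729.80.
Relative to the original: £3429729.80 ÷ £7145270.42 ≈ 48.0%.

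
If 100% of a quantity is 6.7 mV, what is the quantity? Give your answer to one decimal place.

6.7 mV

6.7 mV ÷ 1 = 6.7 mV.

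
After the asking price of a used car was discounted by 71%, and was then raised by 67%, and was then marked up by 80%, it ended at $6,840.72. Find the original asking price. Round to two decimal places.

The overall multiplier applied was 0.29 × 1.67 × 1.8 = 0.87174.
So the original asking price was $6,840.72 ÷ 0.87174 ≈ $7,847.20.

$7,847.20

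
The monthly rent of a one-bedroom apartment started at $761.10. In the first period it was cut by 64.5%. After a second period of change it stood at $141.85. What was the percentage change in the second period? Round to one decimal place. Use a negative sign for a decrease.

-47.5%

After the first period: $761.10 × 0.355 = $270.1905.
Second-period multiplier: $141.85 ÷ $270.1905 ≈ 0.525.
That is a change of -47.5%.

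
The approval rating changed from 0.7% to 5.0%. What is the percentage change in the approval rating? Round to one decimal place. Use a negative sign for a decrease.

The change is 5.0 − 0.7 = 4.3 percentage points.
Relative to the original 0.7%, that is 4.3 ÷ 0.7 ≈ 614.3%.

614.3%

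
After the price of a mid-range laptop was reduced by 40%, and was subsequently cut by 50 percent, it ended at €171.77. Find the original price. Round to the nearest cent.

€572.57

Undoing the 50% decrease: €171.77 ÷ 0.5 = €343.54.
Undoing the 40% decrease: €343.54 ÷ 0.6 ≈ €572.57.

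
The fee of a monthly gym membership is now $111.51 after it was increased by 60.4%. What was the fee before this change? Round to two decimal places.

$69.52

The overall multiplier applied was 1.604.
So the original fee was $111.51 ÷ 1.604 ≈ $69.52.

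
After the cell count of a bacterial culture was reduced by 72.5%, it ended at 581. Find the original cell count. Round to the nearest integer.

The overall multiplier applied was 0.275.
So the original cell count was 581 ÷ 0.275 ≈ 2113.

2113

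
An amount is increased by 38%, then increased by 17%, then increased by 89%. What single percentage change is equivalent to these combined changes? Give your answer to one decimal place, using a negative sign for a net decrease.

205.2%

The combined multiplier is 1.38 × 1.17 × 1.89 = 3.051594.
That corresponds to an increase of 205.2%.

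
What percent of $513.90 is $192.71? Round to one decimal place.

37.5%

$192.71 ÷ $513.90 ≈ 37.5%.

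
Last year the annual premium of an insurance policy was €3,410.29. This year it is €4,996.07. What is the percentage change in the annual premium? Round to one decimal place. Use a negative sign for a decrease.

46.5%

Change: €4,996.07 − €3,410.29 = €1,585.78.
Relative to the original: €1,585.78 ÷ €3,410.29 ≈ 46.5%.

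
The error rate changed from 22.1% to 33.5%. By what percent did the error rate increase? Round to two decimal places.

51.58%

The change is 33.5 − 22.1 = 11.4 percentage points.
Relative to the original 22.1%, that is 11.4 ÷ 22.1 ≈ 51.58%.
So the error rate rose by 51.58%.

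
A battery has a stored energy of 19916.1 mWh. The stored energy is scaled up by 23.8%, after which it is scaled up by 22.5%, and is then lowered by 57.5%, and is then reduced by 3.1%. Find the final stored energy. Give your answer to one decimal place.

After the 23.8% increase: 19916.1 × 1.238 = 24656.1318.
22.5% increase: 24656.1318 × 1.225 = 30203.761455.
Apply the 57.5% decrease: 30203.761455 × 0.425 = 12836.598618375.
After the 3.1% decrease: 12836.598618375 × 0.969 = 12438.664061205375 ≈ 12438.7.

12438.7 mWh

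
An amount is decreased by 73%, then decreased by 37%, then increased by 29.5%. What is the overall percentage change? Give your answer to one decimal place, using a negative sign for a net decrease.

A 73% decrease multiplies by 0.27.
Then a 37% decrease: 0.27 × 0.63 = 0.1701.
Then a 29.5% increase: 0.1701 × 1.295 = 0.2202795.
Overall factor 0.2202795, i.e. -78.0%.

-78.0%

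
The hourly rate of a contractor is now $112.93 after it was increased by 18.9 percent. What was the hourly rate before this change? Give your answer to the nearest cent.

The overall multiplier applied was 1.189.
So the original hourly rate was $112.93 ÷ 1.189 ≈ $94.98.

$94.98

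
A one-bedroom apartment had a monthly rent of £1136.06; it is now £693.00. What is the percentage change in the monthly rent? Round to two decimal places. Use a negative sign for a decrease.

Change: £693.00 − £1136.06 = -£443.06.
Relative to the original: -£443.06 ÷ £1136.06 ≈ -39.00%.

-39.00%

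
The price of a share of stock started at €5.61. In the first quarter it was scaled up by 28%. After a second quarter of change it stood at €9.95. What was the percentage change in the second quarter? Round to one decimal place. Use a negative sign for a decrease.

After the first quarter: €5.61 × 1.28 = €7.1808.
Second-quarter multiplier: €9.95 ÷ €7.1808 ≈ 1.38564.
That is a change of 38.6%.

38.6%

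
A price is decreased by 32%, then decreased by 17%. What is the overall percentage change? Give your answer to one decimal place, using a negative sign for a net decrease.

-43.6%

A 32% decrease multiplies by 0.68.
Then a 17% decrease: 0.68 × 0.83 = 0.5644.
Overall factor 0.5644, i.e. -43.6%.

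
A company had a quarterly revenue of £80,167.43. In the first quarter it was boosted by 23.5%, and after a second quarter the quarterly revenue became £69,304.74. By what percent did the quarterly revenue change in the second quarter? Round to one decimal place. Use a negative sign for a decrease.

-30.0%

After the first quarter: £80,167.43 × 1.235 = £99006.77605.
Second-quarter multiplier: £69,304.74 ÷ £99006.77605 ≈ 0.7.
That is a change of -30.0%.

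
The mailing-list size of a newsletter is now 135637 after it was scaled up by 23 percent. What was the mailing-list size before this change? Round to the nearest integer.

110274

The overall multiplier applied was 1.23.
So the original mailing-list size was 135637 ÷ 1.23 ≈ 110274.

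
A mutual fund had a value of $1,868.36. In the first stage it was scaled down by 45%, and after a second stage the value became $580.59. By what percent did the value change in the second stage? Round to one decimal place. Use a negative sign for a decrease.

After the first stage: $1,868.36 × 0.55 = $1027.598.
Second-stage multiplier: $580.59 ÷ $1027.598 ≈ 0.565.
That is a change of -43.5%.

-43.5%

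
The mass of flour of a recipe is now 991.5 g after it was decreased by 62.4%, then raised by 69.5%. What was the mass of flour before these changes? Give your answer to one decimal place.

The overall multiplier applied was 0.376 × 1.695 = 0.63732.
So the original mass of flour was 991.5 ÷ 0.63732 ≈ 1,555.7 g.

1,555.7 g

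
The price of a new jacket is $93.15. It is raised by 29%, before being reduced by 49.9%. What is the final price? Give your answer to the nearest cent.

Apply the 29% increase: $93.15 × 1.29 = $120.1635.
49.9% decrease: $120.1635 × 0.501 = $60.2019135 ≈ $60.20.

$60.20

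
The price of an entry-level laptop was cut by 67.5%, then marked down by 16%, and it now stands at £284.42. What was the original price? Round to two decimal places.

The overall multiplier applied was 0.325 × 0.84 = 0.273.
So the original price was £284.42 ÷ 0.273 ≈ £1,041.83.

£1,041.83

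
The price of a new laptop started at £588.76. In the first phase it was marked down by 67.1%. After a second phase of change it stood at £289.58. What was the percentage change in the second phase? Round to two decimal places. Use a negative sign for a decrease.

49.50%

After the first phase: £588.76 × 0.329 = £193.70204.
Second-phase multiplier: £289.58 ÷ £193.70204 ≈ 1.494977.
That is a change of 49.50%.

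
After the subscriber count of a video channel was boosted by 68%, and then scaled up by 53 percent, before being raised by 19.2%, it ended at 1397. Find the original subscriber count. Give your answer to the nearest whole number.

456

The overall multiplier applied was 1.68 × 1.53 × 1.192 = 3.0639168.
So the original subscriber count was 1397 ÷ 3.0639168 ≈ 456.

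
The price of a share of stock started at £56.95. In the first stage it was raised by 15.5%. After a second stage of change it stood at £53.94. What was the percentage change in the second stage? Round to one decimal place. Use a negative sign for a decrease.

-18.0%

After the first stage: £56.95 × 1.155 = £65.77725.
Second-stage multiplier: £53.94 ÷ £65.77725 ≈ 0.82004.
That is a change of -18.0%.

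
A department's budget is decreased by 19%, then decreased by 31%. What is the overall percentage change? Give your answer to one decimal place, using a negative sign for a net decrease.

-44.1%

The combined multiplier is 0.81 × 0.69 = 0.5589.
That corresponds to a decrease of 44.1%.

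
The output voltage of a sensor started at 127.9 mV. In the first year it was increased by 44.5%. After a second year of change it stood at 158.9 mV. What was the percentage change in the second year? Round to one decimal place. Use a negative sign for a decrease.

-14.0%

After the first year: 127.9 × 1.445 = 184.8155.
Second-year multiplier: 158.9 ÷ 184.8155 ≈ 0.85978.
That is a change of -14.0%.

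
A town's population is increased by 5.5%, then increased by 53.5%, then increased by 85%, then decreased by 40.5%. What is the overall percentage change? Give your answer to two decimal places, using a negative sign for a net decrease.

The combined multiplier is 1.055 × 1.535 × 1.85 × 0.595 = 1.78258206875.
That corresponds to an increase of 78.26%.

78.26%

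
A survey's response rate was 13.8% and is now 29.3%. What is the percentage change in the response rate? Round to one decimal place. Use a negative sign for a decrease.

The change is 29.3 − 13.8 = 15.5 percentage points.
Relative to the original 13.8%, that is 15.5 ÷ 13.8 ≈ 112.3%.

112.3%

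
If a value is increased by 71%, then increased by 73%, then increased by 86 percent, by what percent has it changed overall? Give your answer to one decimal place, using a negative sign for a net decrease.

A 71% increase multiplies by 1.71.
Then a 73% increase: 1.71 × 1.73 = 2.9583.
Then an 86% increase: 2.9583 × 1.86 = 5.502438.
Overall factor 5.502438, i.e. 450.2%.

450.2%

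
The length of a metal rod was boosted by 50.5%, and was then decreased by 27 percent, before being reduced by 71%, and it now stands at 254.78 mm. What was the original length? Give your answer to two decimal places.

799.66 mm

The overall multiplier applied was 1.505 × 0.73 × 0.29 = 0.3186085.
So the original length was 254.78 ÷ 0.3186085 ≈ 799.66 mm.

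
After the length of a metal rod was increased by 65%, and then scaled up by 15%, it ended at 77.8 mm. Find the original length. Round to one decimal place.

41.0 mm

Undoing the 15% increase: 77.8 ÷ 1.15 ≈ 67.652174.
Undoing the 65% increase: 67.652174 ÷ 1.65 ≈ 41.0 mm.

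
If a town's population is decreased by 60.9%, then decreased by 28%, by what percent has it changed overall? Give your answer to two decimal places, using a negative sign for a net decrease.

The combined multiplier is 0.391 × 0.72 = 0.28152.
That corresponds to a decrease of 71.85%.

-71.85%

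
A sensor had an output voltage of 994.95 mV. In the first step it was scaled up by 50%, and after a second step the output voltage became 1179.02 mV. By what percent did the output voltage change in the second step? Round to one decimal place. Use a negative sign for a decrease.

-21.0%

After the first step: 994.95 × 1.5 = 1492.425.
Second-step multiplier: 1179.02 ÷ 1492.425 ≈ 0.79.
That is a change of -21.0%.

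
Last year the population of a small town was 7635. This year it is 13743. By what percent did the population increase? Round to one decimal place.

80.0%

Change: 13743 − 7635 = 6108.
Relative to the original: 6108 ÷ 7635 = 80.0%.
So the population increased by 80.0%.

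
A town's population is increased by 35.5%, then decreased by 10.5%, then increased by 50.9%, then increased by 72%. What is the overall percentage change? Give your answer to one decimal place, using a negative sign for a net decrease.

214.8%

A 35.5% increase multiplies by 1.355.
Then a 10.5% decrease: 1.355 × 0.895 = 1.212725.
Then a 50.9% increase: 1.212725 × 1.509 = 1.830002025.
Then a 72% increase: 1.830002025 × 1.72 = 3.147603483.
Overall factor 3.147603483, i.e. 214.8%.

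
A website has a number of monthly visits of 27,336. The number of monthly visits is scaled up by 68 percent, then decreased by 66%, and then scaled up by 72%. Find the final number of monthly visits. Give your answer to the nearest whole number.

Each change multiplies by a factor: 1.68 × 0.34 × 1.72 = 0.982464.
27,336 × 0.982464 = 26856.635904 ≈ 26,857.

26,857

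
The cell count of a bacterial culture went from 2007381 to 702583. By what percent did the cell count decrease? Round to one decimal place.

Change: 702583 − 2007381 = -1304798.
Relative to the original: -1304798 ÷ 2007381 ≈ -65.0%.
So the cell count decreased by 65.0%.

65.0%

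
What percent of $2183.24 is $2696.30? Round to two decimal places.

123.50%

$2696.30 ÷ $2183.24 ≈ 123.50%.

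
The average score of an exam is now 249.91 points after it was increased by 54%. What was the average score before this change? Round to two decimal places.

The overall multiplier applied was 1.54.
So the original average score was 249.91 ÷ 1.54 ≈ 162.28 points.

162.28 points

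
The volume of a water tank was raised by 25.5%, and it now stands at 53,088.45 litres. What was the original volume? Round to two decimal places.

The overall multiplier applied was 1.255.
So the original volume was 53,088.45 ÷ 1.255 ≈ 42,301.55 litres.

42,301.55 litres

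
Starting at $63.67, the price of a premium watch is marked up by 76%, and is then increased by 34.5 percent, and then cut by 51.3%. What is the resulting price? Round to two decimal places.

$73.40

Each change multiplies by a factor: 1.76 × 1.345 × 0.487 = 1.1528264.
$63.67 × 1.1528264 = $73.400456888 ≈ $73.40.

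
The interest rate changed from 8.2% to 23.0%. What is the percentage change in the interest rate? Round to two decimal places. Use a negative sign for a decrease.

The change is 23.0 − 8.2 = 14.8 percentage points.
Relative to the original 8.2%, that is 14.8 ÷ 8.2 ≈ 180.49%.

180.49%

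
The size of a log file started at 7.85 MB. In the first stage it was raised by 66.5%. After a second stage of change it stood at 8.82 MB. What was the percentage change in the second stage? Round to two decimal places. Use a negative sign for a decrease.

After the first stage: 7.85 × 1.665 = 13.07025.
Second-stage multiplier: 8.82 ÷ 13.07025 ≈ 0.674815.
That is a change of -32.52%.

-32.52%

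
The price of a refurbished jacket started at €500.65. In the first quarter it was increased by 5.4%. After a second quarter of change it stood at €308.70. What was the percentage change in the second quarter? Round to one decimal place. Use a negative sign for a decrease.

-41.5%

After the first quarter: €500.65 × 1.054 = €527.6851.
Second-quarter multiplier: €308.70 ÷ €527.6851 ≈ 0.58501.
That is a change of -41.5%.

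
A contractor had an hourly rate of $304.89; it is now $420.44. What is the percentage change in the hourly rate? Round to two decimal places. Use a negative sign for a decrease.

37.90%

Change: $420.44 − $304.89 = $115.55.
Relative to the original: $115.55 ÷ $304.89 ≈ 37.90%.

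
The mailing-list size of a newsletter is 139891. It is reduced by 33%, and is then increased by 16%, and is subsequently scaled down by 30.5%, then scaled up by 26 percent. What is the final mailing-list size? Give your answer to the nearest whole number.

95209

Each change multiplies by a factor: 0.67 × 1.16 × 0.695 × 1.26 = 0.68059404.
139891 × 0.68059404 = 95208.98084964 ≈ 95209.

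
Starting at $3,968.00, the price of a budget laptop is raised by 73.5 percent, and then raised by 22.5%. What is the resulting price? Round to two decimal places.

After the 73.5% increase: $3,968.00 × 1.735 = $6884.48.
Apply the 22.5% increase: $6884.48 × 1.225 = $8433.488 ≈ $8,433.49.

$8,433.49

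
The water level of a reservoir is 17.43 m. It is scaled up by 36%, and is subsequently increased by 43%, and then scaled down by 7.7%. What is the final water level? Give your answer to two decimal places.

36% increase: 17.43 × 1.36 = 23.7048.
After the 43% increase: 23.7048 × 1.43 = 33.897864.
Apply the 7.7% decrease: 33.897864 × 0.923 = 31.287728472 ≈ 31.29.

31.29 m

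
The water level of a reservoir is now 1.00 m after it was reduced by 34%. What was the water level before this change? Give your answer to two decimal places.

1.52 m

The overall multiplier applied was 0.66.
So the original water level was 1.00 ÷ 0.66 ≈ 1.52 m.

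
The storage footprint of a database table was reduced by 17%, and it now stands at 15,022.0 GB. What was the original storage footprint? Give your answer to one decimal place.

The overall multiplier applied was 0.83.
So the original storage footprint was 15,022.0 ÷ 0.83 ≈ 18,098.8 GB.

18,098.8 GB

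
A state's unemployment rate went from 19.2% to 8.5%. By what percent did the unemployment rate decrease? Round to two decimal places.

55.73%

The change is 8.5 − 19.2 = -10.7 percentage points.
Relative to the original 19.2%, that is -10.7 ÷ 19.2 ≈ -55.73%.
So the unemployment rate fell by 55.73%.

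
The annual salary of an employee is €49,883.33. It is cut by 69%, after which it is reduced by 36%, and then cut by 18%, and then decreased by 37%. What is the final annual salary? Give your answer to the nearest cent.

Each change multiplies by a factor: 0.31 × 0.64 × 0.82 × 0.63 = 0.10249344.
€49,883.33 × 0.10249344 = €5112.7140903552 ≈ €5,112.71.

€5,112.71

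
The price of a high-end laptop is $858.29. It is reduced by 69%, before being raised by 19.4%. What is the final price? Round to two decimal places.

$317.69

69% decrease: $858.29 × 0.31 = $266.0699.
19.4% increase: $266.0699 × 1.194 = $317.6874606 ≈ $317.69.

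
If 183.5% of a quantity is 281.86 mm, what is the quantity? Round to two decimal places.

281.86 mm ÷ 1.835 ≈ 153.60 mm.

153.60 mm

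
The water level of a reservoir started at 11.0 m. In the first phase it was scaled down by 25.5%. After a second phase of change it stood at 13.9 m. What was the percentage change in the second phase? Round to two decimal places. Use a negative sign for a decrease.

69.62%

After the first phase: 11.0 × 0.745 = 8.195.
Second-phase multiplier: 13.9 ÷ 8.195 ≈ 1.696156.
That is a change of 69.62%.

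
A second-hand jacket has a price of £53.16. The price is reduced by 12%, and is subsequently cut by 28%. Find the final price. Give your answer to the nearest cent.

12% decrease: £53.16 × 0.88 = £46.7808.
After the 28% decrease: £46.7808 × 0.72 = £33.682176 ≈ £33.68.

£33.68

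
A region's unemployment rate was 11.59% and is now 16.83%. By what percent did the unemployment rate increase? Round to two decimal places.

45.21%

The change is 16.83 − 11.59 = 5.24 percentage points.
Relative to the original 11.59%, that is 5.24 ÷ 11.59 ≈ 45.21%.
So the unemployment rate rose by 45.21%.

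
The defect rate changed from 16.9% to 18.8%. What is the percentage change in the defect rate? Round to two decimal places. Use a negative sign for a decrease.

The change is 18.8 − 16.9 = 1.9 percentage points.
Relative to the original 16.9%, that is 1.9 ÷ 16.9 ≈ 11.24%.

11.24%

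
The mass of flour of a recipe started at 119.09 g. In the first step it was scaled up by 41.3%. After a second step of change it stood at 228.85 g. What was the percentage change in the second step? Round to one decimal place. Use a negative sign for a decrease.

36.0%

After the first step: 119.09 × 1.413 = 168.27417.
Second-step multiplier: 228.85 ÷ 168.27417 ≈ 1.35998.
That is a change of 36.0%.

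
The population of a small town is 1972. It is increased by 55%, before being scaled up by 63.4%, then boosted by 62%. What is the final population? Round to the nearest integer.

55% increase: 1972 × 1.55 = 3056.6.
63.4% increase: 3056.6 × 1.634 = 4994.4844.
Apply the 62% increase: 4994.4844 × 1.62 = 8091.064728 ≈ 8091.

8091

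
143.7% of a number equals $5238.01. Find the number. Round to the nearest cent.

$5238.01 ÷ 1.437 ≈ $3645.10.

$3645.10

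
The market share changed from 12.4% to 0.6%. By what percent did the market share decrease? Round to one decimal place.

The change is 0.6 − 12.4 = -11.8 percentage points.
Relative to the original 12.4%, that is -11.8 ÷ 12.4 ≈ -95.2%.
So the market share fell by 95.2%.

95.2%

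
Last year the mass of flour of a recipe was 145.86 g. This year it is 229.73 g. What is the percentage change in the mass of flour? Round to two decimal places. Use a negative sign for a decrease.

Change: 229.73 − 145.86 = 83.87.
Relative to the original: 83.87 ÷ 145.86 ≈ 57.50%.

57.50%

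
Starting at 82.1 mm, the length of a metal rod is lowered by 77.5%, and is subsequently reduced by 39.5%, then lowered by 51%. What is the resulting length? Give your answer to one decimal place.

After the 77.5% decrease: 82.1 × 0.225 = 18.4725.
Apply the 39.5% decrease: 18.4725 × 0.605 = 11.1758625.
51% decrease: 11.1758625 × 0.49 = 5.476172625 ≈ 5.5.

5.5 mm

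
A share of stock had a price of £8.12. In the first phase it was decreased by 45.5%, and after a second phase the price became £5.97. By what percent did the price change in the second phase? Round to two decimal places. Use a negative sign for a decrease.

34.90%

After the first phase: £8.12 × 0.545 = £4.4254.
Second-phase multiplier: £5.97 ÷ £4.4254 ≈ 1.349031.
That is a change of 34.90%.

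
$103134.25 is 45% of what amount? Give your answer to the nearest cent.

$103134.25 ÷ 0.45 ≈ $229187.22.

$229187.22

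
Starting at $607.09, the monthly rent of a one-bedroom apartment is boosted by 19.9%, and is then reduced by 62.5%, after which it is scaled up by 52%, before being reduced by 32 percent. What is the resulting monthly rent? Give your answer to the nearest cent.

19.9% increase: $607.09 × 1.199 = $727.90091.
Apply the 62.5% decrease: $727.90091 × 0.375 = $272.96284125.
After the 52% increase: $272.96284125 × 1.52 = $414.9035187.
32% decrease: $414.9035187 × 0.68 = $282.134392716 ≈ $282.13.

$282.13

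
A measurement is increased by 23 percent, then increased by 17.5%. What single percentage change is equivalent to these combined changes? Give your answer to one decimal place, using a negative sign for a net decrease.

44.5%

A 23% increase multiplies by 1.23.
Then a 17.5% increase: 1.23 × 1.175 = 1.44525.
Overall factor 1.44525, i.e. 44.5%.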